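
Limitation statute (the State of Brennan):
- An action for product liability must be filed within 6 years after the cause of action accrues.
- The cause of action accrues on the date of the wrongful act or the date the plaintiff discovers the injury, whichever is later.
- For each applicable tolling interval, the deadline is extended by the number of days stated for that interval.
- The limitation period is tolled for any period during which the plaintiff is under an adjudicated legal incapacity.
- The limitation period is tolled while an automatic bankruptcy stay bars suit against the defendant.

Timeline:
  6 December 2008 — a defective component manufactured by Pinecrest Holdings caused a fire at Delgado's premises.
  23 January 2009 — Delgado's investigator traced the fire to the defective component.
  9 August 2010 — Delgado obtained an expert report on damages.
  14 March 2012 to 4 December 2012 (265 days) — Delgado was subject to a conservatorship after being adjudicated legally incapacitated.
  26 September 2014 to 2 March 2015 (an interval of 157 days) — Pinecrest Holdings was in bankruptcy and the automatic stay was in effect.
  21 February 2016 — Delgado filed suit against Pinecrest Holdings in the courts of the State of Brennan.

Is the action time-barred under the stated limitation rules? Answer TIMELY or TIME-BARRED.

Because discovery on 23 January 2009 post-dates the 6 December 2008 act, accrual under the later-of rule falls on 23 January 2009.
The untolled deadline — 6 years after 23 January 2009 — is 23 January 2015.
The plaintiff's legal incapacity from 14 March 2012 to 4 December 2012 tolled the period for 265 days, extending the deadline to 15 October 2015.
The automatic bankruptcy stay from 26 September 2014 to 2 March 2015 tolled the period for 157 days, extending the deadline to 20 March 2016.
None of the other events listed affects the running of the period under the stated rules.
Delgado filed on 21 February 2016, before the 20 March 2016 deadline, so the action is timely.

TIMELY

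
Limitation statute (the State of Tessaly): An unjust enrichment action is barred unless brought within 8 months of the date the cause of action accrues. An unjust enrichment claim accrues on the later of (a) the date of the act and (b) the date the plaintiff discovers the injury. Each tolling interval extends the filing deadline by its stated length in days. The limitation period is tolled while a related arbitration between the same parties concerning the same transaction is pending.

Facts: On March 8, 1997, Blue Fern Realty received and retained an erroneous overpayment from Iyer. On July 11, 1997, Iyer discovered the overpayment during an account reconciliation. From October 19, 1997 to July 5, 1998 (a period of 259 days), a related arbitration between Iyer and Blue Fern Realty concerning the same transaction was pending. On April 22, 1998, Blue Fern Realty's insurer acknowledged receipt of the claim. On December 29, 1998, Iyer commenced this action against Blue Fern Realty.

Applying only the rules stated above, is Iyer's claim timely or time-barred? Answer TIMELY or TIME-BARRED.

Because discovery on July 11, 1997 post-dates the March 8, 1997 act, accrual under the later-of rule falls on July 11, 1997.
Adding the 8 months base period to July 11, 1997 gives a deadline of March 11, 1998, before any tolling.
The pending related arbitration from October 19, 1997 to July 5, 1998 tolled the period for 259 days, extending the deadline to November 25, 1998.
None of the other events listed affects the running of the period under the stated rules.
Filing on December 29, 1998 missed the November 25, 1998 deadline — the action is time-barred.

TIME-BARRED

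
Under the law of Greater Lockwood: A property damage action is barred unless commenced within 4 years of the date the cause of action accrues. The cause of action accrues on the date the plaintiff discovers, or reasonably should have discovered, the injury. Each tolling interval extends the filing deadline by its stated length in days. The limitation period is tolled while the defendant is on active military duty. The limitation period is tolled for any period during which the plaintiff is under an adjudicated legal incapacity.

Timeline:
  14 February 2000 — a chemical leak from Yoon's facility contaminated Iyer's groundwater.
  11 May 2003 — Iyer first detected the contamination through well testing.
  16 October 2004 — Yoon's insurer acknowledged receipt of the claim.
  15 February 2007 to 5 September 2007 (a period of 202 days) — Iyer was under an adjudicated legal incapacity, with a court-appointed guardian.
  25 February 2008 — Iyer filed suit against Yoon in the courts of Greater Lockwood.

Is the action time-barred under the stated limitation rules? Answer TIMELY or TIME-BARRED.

TIME-BARRED

The claim did not accrue until Iyer discovered the injury on 11 May 2003; the 14 February 2000 act date does not start the clock under the stated rule.
4 years from 11 May 2003 is 11 May 2007.
The period was tolled for 202 days by the plaintiff's legal incapacity (15 February 2007 to 5 September 2007), pushing the deadline to 29 November 2007.
Nothing else in the chronology tolls or restarts the period.
Iyer filed on 25 February 2008, after the 29 November 2007 deadline, so the action is time-barred.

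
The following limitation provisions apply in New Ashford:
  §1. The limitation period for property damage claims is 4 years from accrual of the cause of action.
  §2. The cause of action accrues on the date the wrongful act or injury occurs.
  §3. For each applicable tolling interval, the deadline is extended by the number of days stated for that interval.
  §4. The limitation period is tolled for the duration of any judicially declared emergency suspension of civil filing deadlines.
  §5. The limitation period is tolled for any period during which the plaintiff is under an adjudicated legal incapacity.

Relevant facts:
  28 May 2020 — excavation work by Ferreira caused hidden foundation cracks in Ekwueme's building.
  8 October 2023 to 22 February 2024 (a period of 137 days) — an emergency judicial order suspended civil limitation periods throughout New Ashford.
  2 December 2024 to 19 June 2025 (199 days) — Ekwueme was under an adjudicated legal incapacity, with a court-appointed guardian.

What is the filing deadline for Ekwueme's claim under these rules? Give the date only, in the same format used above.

12 October 2024

The cause of action accrued on 28 May 2020, the date of the act.
Adding the 4 years base period to 28 May 2020 gives a deadline of 28 May 2024, before any tolling.
The emergency suspension of filing deadlines from 8 October 2023 to 22 February 2024 tolled the period for 137 days, extending the deadline to 12 October 2024.
The plaintiff's legal incapacity starting 2 December 2024 came too late — the period had run on 12 October 2024 — and so does not extend the deadline.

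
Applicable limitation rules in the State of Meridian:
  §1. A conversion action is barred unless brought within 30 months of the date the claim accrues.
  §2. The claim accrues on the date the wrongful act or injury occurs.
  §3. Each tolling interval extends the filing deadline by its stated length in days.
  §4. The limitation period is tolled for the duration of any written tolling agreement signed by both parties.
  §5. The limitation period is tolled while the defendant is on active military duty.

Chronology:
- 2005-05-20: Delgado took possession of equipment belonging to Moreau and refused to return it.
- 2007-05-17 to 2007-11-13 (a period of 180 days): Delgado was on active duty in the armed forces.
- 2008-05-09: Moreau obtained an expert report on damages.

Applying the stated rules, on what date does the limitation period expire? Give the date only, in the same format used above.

The limitation period began to run on 2005-05-20.
The untolled deadline — 30 months after 2005-05-20 — is 2007-11-20.
Because the defendant's active military service ran from 2007-05-17 to 2007-11-13, the deadline is extended by 180 days to 2008-05-18.
The other events in the timeline have no effect on the limitation period under the stated rules.

2008-05-18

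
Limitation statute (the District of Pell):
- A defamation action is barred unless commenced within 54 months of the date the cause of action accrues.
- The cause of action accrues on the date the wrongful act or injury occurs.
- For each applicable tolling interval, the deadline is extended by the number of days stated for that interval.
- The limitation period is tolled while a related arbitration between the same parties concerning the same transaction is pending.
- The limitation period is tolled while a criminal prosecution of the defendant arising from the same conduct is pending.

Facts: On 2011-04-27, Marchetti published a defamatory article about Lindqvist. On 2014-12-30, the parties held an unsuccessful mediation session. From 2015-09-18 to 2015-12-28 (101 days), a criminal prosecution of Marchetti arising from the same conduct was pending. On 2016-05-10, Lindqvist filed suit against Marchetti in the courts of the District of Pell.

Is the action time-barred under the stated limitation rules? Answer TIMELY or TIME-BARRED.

The cause of action accrued on 2011-04-27, the date of the act.
The untolled deadline — 54 months after 2011-04-27 — is 2015-10-27.
Because the pending criminal prosecution ran from 2015-09-18 to 2015-12-28, the deadline is extended by 101 days to 2016-02-05.
None of the other events listed affects the running of the period under the stated rules.
Lindqvist filed on 2016-05-10, after the 2016-02-05 deadline, so the action is time-barred.

TIME-BARRED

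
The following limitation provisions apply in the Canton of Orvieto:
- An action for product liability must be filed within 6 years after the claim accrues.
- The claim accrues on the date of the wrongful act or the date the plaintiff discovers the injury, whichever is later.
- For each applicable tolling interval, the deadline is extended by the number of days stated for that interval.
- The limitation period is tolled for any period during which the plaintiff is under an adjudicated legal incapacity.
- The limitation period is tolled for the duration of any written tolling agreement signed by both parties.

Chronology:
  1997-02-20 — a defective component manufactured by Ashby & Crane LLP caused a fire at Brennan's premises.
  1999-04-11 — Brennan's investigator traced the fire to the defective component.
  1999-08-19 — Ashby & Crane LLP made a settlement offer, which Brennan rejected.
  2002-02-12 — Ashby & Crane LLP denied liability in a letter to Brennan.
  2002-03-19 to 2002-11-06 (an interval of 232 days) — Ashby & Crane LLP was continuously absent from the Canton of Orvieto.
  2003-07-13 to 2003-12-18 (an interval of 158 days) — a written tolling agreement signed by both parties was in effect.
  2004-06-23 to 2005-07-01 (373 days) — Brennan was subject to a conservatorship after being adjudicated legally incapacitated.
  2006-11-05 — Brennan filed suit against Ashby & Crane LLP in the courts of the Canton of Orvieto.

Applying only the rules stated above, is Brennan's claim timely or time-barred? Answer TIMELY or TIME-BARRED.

Because discovery on 1999-04-11 post-dates the 1997-02-20 act, accrual under the later-of rule falls on 1999-04-11.
The untolled deadline — 6 years after 1999-04-11 — is 2005-04-11.
The period was tolled for 158 days by the written tolling agreement (2003-07-13 to 2003-12-18), pushing the deadline to 2005-09-16.
Because the plaintiff's legal incapacity ran from 2004-06-23 to 2005-07-01, the deadline is extended by 373 days to 2006-09-24.
Although the defendant's absence ran from 2002-03-19 to 2002-11-06, the stated rules do not make that a tolling event, so it is disregarded.
The other events in the timeline have no effect on the limitation period under the stated rules.
Filing on 2006-11-05 missed the 2006-09-24 deadline — the action is time-barred.

TIME-BARRED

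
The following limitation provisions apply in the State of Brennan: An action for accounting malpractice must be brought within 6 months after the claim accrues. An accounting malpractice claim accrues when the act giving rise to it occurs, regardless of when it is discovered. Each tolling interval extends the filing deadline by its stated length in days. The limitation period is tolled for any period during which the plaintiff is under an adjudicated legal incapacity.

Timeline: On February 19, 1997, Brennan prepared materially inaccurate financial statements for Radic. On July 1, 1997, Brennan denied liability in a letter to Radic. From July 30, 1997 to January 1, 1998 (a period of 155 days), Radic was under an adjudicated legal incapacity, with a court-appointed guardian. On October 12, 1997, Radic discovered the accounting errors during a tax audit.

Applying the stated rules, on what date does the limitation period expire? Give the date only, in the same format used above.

The claim accrued on February 19, 1997, when the wrongful act occurred; under the stated occurrence rule the October 12, 1997 discovery does not delay accrual.
6 months from February 19, 1997 is August 19, 1997.
The plaintiff's legal incapacity from July 30, 1997 to January 1, 1998 tolled the period for 155 days, extending the deadline to January 21, 1998.
Nothing else in the chronology tolls or restarts the period.

January 21, 1998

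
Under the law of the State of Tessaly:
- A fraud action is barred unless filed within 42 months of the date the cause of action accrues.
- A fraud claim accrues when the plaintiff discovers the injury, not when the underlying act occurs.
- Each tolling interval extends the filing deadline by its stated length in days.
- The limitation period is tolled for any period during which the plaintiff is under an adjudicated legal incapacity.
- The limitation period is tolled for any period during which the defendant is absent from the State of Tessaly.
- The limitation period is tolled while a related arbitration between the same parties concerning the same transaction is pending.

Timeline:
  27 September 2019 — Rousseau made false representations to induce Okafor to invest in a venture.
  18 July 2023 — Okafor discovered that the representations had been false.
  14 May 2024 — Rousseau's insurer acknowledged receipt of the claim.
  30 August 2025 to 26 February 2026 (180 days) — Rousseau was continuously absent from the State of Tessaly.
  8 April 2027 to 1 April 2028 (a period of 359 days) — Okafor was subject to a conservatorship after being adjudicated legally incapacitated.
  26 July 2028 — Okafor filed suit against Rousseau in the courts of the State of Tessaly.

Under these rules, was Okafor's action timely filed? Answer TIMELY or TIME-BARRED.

Under the discovery rule, the claim accrued on 18 July 2023, when Okafor discovered the injury — not on the 27 September 2019 date of the underlying act.
42 months from 18 July 2023 is 18 January 2027.
Because the defendant's absence from the jurisdiction ran from 30 August 2025 to 26 February 2026, the deadline is extended by 180 days to 17 July 2027.
The plaintiff's legal incapacity from 8 April 2027 to 1 April 2028 tolled the period for 359 days, extending the deadline to 10 July 2028.
None of the other events listed affects the running of the period under the stated rules.
The 26 July 2028 filing falls after the 10 July 2028 deadline; the claim is time-barred.

TIME-BARRED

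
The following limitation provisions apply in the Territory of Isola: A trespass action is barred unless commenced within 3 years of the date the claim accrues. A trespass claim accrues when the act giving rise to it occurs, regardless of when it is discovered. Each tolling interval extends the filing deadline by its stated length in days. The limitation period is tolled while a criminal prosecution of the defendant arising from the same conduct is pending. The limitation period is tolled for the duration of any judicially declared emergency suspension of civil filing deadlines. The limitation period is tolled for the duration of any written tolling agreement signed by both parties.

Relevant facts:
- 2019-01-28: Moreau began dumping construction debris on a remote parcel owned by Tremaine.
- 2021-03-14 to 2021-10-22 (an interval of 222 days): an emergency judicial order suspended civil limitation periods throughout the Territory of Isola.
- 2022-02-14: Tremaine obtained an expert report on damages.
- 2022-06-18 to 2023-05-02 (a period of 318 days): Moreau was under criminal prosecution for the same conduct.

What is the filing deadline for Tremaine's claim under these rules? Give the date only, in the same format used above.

The limitation period began to run on 2019-01-28.
3 years from 2019-01-28 is 2022-01-28.
Because the emergency suspension of filing deadlines ran from 2021-03-14 to 2021-10-22, the deadline is extended by 222 days to 2022-09-07.
Because the pending criminal prosecution ran from 2022-06-18 to 2023-05-02, the deadline is extended by 318 days to 2023-07-22.
None of the other events listed affects the running of the period under the stated rules.

2023-07-22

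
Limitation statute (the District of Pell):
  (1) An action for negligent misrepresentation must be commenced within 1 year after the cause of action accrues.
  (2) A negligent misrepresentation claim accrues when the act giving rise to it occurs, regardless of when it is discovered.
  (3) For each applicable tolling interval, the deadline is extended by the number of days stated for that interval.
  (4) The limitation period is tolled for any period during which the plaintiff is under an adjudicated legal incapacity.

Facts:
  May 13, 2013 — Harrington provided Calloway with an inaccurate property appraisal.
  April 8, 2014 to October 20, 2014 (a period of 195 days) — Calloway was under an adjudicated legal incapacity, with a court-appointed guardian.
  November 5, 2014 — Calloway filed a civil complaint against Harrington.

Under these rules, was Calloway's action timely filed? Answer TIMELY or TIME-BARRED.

TIMELY

The cause of action accrued on May 13, 2013, the date of the act.
The untolled deadline — 1 year after May 13, 2013 — is May 13, 2014.
The period was tolled for 195 days by the plaintiff's legal incapacity (April 8, 2014 to October 20, 2014), pushing the deadline to November 24, 2014.
Calloway filed on November 5, 2014, before the November 24, 2014 deadline, so the action is timely.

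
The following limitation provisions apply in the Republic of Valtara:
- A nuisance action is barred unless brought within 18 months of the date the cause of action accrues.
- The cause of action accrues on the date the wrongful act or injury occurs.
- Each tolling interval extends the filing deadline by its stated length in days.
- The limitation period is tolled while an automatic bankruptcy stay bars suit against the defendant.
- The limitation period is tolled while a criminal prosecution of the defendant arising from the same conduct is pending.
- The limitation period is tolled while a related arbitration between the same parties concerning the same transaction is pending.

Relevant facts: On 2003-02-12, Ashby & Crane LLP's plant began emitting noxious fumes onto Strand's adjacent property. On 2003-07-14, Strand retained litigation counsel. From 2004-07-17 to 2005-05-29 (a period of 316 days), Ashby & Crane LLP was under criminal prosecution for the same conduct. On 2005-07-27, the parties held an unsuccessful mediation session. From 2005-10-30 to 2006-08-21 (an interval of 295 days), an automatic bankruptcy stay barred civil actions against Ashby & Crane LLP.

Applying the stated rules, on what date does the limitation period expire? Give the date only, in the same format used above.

The limitation period began to run on 2003-02-12.
The untolled deadline — 18 months after 2003-02-12 — is 2004-08-12.
The period was tolled for 316 days by the pending criminal prosecution (2004-07-17 to 2005-05-29), pushing the deadline to 2005-06-24.
The automatic bankruptcy stay from 2005-10-30 to 2006-08-21 began after the period had already run on 2005-06-24, so it has no tolling effect.
Nothing else in the chronology tolls or restarts the period.

2005-06-24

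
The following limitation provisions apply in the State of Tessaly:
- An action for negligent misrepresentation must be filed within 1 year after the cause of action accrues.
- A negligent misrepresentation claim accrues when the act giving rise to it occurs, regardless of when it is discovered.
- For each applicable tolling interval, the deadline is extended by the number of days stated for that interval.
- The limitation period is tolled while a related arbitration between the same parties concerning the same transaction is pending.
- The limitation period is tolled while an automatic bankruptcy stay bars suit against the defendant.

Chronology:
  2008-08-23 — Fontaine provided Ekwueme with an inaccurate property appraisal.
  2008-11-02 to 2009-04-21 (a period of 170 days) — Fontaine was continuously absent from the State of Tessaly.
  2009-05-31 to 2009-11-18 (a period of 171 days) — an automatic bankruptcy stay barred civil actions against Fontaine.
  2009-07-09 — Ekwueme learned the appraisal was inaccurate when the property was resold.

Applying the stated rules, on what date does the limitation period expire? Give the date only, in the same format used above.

Accrual is governed by the date of the act, so the period began to run on 2008-08-23; the later discovery on 2009-07-09 is irrelevant under the stated rule.
The untolled deadline — 1 year after 2008-08-23 — is 2009-08-23.
The automatic bankruptcy stay from 2009-05-31 to 2009-11-18 tolled the period for 171 days, extending the deadline to 2010-02-10.
Although the defendant's absence ran from 2008-11-02 to 2009-04-21, the stated rules do not make that a tolling event, so it is disregarded.

2010-02-10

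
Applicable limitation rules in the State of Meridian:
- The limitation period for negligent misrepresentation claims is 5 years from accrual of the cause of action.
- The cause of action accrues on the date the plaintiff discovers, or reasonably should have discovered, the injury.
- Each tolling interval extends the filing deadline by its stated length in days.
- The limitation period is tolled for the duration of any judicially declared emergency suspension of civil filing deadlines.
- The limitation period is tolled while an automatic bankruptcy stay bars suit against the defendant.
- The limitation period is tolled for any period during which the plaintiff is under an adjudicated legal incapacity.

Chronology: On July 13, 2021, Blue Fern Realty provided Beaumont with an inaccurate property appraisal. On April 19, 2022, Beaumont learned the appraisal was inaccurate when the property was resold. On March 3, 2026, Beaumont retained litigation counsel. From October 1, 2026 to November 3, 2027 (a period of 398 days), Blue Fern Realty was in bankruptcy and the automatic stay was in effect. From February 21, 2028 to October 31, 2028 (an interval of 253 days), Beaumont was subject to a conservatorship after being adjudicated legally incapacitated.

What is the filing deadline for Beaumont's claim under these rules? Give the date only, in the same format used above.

January 29, 2029

Under the discovery rule, the claim accrued on April 19, 2022, when Beaumont discovered the injury — not on the July 13, 2021 date of the underlying act.
Adding the 5 years base period to April 19, 2022 gives a deadline of April 19, 2027, before any tolling.
Because the automatic bankruptcy stay ran from October 1, 2026 to November 3, 2027, the deadline is extended by 398 days to May 21, 2028.
The plaintiff's legal incapacity from February 21, 2028 to October 31, 2028 tolled the period for 253 days, extending the deadline to January 29, 2029.
The other events in the timeline have no effect on the limitation period under the stated rules.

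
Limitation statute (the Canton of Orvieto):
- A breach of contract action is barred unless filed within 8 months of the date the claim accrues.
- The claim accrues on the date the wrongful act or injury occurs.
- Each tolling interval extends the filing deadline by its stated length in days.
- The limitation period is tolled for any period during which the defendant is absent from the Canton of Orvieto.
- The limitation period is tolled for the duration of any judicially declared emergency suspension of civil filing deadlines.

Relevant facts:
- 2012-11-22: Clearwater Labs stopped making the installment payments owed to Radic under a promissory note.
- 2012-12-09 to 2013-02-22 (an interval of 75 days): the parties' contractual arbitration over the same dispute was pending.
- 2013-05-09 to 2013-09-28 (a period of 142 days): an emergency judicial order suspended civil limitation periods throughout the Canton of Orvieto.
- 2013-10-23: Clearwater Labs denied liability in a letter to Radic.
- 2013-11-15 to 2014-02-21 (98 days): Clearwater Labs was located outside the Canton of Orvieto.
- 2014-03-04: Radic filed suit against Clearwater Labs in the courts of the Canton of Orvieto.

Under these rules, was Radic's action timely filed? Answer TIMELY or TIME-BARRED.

TIMELY

The claim accrued on 2012-11-22, the date of the act.
Adding the 8 months base period to 2012-11-22 gives a deadline of 2013-07-22, before any tolling.
The emergency suspension of filing deadlines from 2013-05-09 to 2013-09-28 tolled the period for 142 days, extending the deadline to 2013-12-11.
Because the defendant's absence from the jurisdiction ran from 2013-11-15 to 2014-02-21, the deadline is extended by 98 days to 2014-03-19.
The pending related arbitration from 2012-12-09 to 2013-02-22 does not toll the period, because no stated rule makes a pending arbitration a tolling event.
Nothing else in the chronology tolls or restarts the period.
Radic filed on 2014-03-04, before the 2014-03-19 deadline, so the action is timely.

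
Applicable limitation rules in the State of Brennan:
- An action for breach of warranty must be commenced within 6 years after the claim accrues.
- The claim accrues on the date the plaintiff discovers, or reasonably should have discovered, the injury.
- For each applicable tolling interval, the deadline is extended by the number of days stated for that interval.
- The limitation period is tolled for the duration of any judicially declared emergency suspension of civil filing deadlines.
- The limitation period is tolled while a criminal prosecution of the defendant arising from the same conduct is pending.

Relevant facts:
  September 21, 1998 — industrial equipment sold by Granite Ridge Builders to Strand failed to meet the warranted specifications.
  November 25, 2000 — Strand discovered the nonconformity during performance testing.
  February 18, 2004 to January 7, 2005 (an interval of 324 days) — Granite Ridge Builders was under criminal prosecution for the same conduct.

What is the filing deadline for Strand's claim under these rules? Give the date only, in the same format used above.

Under the discovery rule, the claim accrued on November 25, 2000, when Strand discovered the injury — not on the September 21, 1998 date of the underlying act.
The untolled deadline — 6 years after November 25, 2000 — is November 25, 2006.
The period was tolled for 324 days by the pending criminal prosecution (February 18, 2004 to January 7, 2005), pushing the deadline to October 15, 2007.

October 15, 2007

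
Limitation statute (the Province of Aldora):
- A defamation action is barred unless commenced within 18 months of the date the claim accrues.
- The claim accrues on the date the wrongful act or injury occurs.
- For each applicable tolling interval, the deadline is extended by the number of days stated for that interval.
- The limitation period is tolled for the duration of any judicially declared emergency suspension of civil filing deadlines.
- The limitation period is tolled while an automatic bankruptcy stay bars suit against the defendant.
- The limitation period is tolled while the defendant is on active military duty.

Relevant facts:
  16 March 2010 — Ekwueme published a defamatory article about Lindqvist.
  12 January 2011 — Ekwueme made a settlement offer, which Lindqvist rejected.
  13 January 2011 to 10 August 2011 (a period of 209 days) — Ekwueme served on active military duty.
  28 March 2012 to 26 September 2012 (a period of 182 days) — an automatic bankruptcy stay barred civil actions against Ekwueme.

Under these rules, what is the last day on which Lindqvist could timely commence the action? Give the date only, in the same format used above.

11 October 2012

The claim accrued on 16 March 2010, the date of the act.
The untolled deadline — 18 months after 16 March 2010 — is 16 September 2011.
The period was tolled for 209 days by the defendant's active military service (13 January 2011 to 10 August 2011), pushing the deadline to 12 April 2012.
Because the automatic bankruptcy stay ran from 28 March 2012 to 26 September 2012, the deadline is extended by 182 days to 11 October 2012.
The other events in the timeline have no effect on the limitation period under the stated rules.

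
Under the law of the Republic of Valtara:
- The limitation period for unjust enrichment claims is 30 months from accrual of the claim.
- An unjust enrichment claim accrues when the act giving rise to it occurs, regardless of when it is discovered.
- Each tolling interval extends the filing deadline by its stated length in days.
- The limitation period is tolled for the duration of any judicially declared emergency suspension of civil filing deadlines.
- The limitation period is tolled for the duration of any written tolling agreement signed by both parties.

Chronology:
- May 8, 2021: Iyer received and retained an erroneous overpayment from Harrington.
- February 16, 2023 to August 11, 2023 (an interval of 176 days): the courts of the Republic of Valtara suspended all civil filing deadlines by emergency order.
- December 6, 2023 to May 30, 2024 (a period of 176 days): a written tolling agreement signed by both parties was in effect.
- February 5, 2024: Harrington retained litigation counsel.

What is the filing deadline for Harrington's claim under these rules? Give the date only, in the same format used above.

The claim accrued on May 8, 2021, the date of the act.
30 months from May 8, 2021 is November 8, 2023.
The emergency suspension of filing deadlines from February 16, 2023 to August 11, 2023 tolled the period for 176 days, extending the deadline to May 2, 2024.
The period was tolled for 176 days by the written tolling agreement (December 6, 2023 to May 30, 2024), pushing the deadline to October 25, 2024.
The other events in the timeline have no effect on the limitation period under the stated rules.

October 25, 2024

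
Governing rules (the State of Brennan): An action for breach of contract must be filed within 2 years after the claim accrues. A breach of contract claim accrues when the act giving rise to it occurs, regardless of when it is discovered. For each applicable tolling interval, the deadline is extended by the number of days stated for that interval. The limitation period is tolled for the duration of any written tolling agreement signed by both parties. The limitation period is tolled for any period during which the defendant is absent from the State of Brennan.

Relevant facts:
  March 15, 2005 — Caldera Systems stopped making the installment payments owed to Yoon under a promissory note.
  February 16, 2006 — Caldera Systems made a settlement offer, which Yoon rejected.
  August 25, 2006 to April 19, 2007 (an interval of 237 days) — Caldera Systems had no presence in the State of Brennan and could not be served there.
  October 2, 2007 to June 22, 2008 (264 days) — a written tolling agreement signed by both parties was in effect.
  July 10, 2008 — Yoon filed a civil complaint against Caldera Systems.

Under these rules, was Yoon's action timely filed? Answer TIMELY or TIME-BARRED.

The limitation period began to run on March 15, 2005.
Adding the 2 years base period to March 15, 2005 gives a deadline of March 15, 2007, before any tolling.
The period was tolled for 237 days by the defendant's absence from the jurisdiction (August 25, 2006 to April 19, 2007), pushing the deadline to November 7, 2007.
Because the written tolling agreement ran from October 2, 2007 to June 22, 2008, the deadline is extended by 264 days to July 28, 2008.
Nothing else in the chronology tolls or restarts the period.
Filing on July 10, 2008 beat the July 28, 2008 deadline — the action is timely.

TIMELY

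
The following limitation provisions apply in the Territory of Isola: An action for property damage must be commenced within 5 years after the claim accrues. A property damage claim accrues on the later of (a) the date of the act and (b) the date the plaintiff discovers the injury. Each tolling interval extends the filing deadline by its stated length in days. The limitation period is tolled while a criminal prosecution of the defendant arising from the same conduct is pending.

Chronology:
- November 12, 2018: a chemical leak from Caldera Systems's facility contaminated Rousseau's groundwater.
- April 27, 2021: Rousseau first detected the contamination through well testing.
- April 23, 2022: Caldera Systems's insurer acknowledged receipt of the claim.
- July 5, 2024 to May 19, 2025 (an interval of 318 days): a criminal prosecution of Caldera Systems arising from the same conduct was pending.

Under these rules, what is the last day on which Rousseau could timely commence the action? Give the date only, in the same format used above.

March 11, 2027

Because discovery on April 27, 2021 post-dates the November 12, 2018 act, accrual under the later-of rule falls on April 27, 2021.
Adding the 5 years base period to April 27, 2021 gives a deadline of April 27, 2026, before any tolling.
The period was tolled for 318 days by the pending criminal prosecution (July 5, 2024 to May 19, 2025), pushing the deadline to March 11, 2027.
The other events in the timeline have no effect on the limitation period under the stated rules.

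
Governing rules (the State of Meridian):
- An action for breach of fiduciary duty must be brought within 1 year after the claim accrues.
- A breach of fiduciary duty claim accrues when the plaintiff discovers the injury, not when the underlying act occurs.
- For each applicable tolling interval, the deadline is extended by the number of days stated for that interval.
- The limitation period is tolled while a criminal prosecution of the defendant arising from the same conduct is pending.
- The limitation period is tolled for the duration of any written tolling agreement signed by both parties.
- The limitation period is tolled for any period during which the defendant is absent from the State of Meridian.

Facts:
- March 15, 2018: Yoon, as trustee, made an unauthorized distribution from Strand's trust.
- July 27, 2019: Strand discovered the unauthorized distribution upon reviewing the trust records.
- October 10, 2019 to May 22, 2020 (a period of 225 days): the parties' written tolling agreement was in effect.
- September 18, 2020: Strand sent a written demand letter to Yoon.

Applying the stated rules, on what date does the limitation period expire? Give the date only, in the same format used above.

March 9, 2021

The claim did not accrue until Strand discovered the injury on July 27, 2019; the March 15, 2018 act date does not start the clock under the stated rule.
The untolled deadline — 1 year after July 27, 2019 — is July 27, 2020.
The written tolling agreement from October 10, 2019 to May 22, 2020 tolled the period for 225 days, extending the deadline to March 9, 2021.
None of the other events listed affects the running of the period under the stated rules.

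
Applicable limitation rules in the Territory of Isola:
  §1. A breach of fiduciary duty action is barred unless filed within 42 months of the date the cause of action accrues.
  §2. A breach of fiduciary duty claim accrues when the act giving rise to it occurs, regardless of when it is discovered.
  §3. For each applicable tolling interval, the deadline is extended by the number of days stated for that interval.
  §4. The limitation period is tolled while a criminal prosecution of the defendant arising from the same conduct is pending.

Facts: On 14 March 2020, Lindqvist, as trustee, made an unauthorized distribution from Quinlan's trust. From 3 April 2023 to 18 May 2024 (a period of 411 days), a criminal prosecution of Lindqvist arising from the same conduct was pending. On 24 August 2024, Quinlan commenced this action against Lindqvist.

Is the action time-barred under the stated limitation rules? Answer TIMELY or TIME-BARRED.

TIMELY

The limitation period began to run on 14 March 2020.
The untolled deadline — 42 months after 14 March 2020 — is 14 September 2023.
The period was tolled for 411 days by the pending criminal prosecution (3 April 2023 to 18 May 2024), pushing the deadline to 29 October 2024.
The 24 August 2024 filing precedes the 29 October 2024 deadline; the claim is timely.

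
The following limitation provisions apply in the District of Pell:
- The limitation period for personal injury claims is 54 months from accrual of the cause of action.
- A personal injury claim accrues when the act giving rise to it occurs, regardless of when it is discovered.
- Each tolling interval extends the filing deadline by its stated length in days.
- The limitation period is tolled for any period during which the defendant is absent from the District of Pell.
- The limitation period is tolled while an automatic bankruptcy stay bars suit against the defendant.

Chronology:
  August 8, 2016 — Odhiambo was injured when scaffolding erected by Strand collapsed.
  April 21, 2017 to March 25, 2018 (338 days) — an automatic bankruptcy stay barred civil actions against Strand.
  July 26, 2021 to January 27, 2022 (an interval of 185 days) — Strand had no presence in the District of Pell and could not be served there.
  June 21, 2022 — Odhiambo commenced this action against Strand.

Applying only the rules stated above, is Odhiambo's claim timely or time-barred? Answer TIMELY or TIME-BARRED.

TIMELY

The limitation period began to run on August 8, 2016.
54 months from August 8, 2016 is February 8, 2021.
The automatic bankruptcy stay from April 21, 2017 to March 25, 2018 tolled the period for 338 days, extending the deadline to January 12, 2022.
The period was tolled for 185 days by the defendant's absence from the jurisdiction (July 26, 2021 to January 27, 2022), pushing the deadline to July 16, 2022.
Filing on June 21, 2022 beat the July 16, 2022 deadline — the action is timely.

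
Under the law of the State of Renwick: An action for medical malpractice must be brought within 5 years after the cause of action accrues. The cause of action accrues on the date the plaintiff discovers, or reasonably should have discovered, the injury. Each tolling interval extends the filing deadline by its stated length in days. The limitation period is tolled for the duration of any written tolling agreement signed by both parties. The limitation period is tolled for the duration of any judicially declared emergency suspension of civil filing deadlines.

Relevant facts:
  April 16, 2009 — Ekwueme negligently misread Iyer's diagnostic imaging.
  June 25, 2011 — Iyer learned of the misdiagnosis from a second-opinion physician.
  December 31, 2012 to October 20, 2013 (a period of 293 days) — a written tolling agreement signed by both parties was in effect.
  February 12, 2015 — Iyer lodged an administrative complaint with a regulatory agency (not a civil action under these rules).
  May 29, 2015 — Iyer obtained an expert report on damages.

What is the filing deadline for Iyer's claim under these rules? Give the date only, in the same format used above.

April 14, 2017

Under the discovery rule, the claim accrued on June 25, 2011, when Iyer discovered the injury — not on the April 16, 2009 date of the underlying act.
The untolled deadline — 5 years after June 25, 2011 — is June 25, 2016.
The written tolling agreement from December 31, 2012 to October 20, 2013 tolled the period for 293 days, extending the deadline to April 14, 2017.
None of the other events listed affects the running of the period under the stated rules.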